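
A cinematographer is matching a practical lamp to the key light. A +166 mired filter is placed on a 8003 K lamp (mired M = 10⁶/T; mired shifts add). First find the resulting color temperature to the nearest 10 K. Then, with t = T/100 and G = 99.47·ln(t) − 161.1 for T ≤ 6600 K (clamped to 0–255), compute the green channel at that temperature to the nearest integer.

M_in = 10⁶/8003 = 124.95; M_out = 124.95 + (+166) = 290.95.
T_out = 10⁶/290.95 = 3437.0 K → 3440 K; t = 34.4.
G = 99.47·ln 34.4 − 161.1 = 99.47·3.5381 − 161.1 = 190.830.
Rounded: 191.

191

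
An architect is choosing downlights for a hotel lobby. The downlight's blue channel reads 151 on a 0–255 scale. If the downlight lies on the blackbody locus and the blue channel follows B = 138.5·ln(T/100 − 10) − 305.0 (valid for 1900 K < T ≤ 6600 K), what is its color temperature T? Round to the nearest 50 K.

ln(t − 10) = (151 + 305.0) / 138.5 = 3.2924.
t − 10 = e^3.2924 = 26.908, so t = 36.908.
T = 100·t = 3691 K → 3700 K to the nearest 50 K.

3700 K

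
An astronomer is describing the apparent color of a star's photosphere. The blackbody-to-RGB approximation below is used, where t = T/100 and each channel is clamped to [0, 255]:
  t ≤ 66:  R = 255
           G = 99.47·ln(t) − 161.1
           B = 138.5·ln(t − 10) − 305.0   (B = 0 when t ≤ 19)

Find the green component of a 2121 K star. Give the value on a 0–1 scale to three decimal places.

t = 2121/100 = 21.21; the t ≤ 66 branch applies.
G = 99.47·ln 21.21 − 161.1 = 99.47·3.0545 − 161.1 = 142.728.
On a 0–1 scale: 142.728/255 = 0.5597 → 0.560.

0.560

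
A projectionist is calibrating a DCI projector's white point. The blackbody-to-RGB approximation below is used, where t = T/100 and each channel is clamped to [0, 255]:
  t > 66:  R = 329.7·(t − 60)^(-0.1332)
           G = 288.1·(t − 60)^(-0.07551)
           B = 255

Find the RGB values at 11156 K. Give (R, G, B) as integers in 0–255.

(195, 214, 255)

t = 11156/100 = 111.56; the t > 66 branch applies.
R = 329.7·(111.56 − 60)^(-0.1332) = 329.7·51.56^(-0.1332) = 329.7·0.59145 = 195.002.
G = 288.1·(111.56 − 60)^(-0.07551) = 288.1·51.56^(-0.07551) = 288.1·0.74251 = 213.918.
B = 255 by definition for t > 66.
Rounded: (195, 214, 255).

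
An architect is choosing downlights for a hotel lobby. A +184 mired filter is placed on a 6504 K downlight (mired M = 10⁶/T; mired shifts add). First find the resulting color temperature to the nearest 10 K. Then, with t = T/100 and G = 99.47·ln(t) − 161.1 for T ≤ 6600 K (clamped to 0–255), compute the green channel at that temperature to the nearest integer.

M_in = 10⁶/6504 = 153.75; M_out = 153.75 + (+184) = 337.75.
T_out = 10⁶/337.75 = 2960.8 K → 2960 K; t = 29.6.
G = 99.47·ln 29.6 − 161.1 = 99.47·3.3878 − 161.1 = 175.882.
Rounded: 176.

176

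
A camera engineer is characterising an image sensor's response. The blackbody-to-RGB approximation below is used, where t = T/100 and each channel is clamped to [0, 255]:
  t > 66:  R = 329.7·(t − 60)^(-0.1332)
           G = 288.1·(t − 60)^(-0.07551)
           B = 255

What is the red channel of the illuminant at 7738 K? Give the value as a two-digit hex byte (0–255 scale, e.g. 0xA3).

0xE1

t = 7738/100 = 77.38; the t > 66 branch applies.
R = 329.7·(77.38 − 60)^(-0.1332) = 329.7·17.38^(-0.1332) = 329.7·0.68364 = 225.395.
Rounded: 225; in hex, 0xE1.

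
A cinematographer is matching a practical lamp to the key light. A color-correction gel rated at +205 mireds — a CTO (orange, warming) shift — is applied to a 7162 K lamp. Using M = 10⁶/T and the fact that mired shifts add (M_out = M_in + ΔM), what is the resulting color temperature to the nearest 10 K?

M_in = 10⁶/7162 = 139.63 mireds.
M_out = 139.63 + (+205) = 344.63 mireds.
T_out = 10⁶/344.63 = 2901.7 K → 2900 K.

2900 K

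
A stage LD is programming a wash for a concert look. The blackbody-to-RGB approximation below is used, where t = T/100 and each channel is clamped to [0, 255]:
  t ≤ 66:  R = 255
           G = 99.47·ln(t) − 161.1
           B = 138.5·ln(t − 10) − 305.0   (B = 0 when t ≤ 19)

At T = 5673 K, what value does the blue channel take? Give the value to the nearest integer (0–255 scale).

t = 5673/100 = 56.73; the t ≤ 66 branch applies.
B = 138.5·ln(56.73 − 10) − 305.0 = 138.5·ln 46.73 − 305.0 = 138.5·3.8444 − 305.0 = 227.448.
Rounded: 227.

227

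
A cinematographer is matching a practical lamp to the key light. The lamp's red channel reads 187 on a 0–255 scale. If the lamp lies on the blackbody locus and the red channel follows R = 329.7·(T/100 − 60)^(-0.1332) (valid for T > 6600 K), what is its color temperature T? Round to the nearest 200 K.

13000 K

(t − 60)^(-0.1332) = 187/329.7 = 0.56718.
t − 60 = 0.56718^(1/-0.1332) = 0.56718^(-7.508) = 70.620, so t = 130.620.
T = 100·t = 13062 K → 13000 K to the nearest 200 K.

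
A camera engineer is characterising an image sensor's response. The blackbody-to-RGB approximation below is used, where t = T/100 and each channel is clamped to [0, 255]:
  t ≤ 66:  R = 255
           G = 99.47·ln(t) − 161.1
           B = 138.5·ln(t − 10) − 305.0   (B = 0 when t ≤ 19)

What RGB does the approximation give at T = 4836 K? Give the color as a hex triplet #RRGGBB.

#FFE1C8

t = 4836/100 = 48.36; the t ≤ 66 branch applies.
R = 255 by definition for t ≤ 66.
G = 99.47·ln 48.36 − 161.1 = 99.47·3.8787 − 161.1 = 224.712.
B = 138.5·ln(48.36 − 10) − 305.0 = 138.5·ln 38.36 − 305.0 = 138.5·3.6470 − 305.0 = 200.112.
Rounded: (255, 225, 200).
In hex: #FFE1C8.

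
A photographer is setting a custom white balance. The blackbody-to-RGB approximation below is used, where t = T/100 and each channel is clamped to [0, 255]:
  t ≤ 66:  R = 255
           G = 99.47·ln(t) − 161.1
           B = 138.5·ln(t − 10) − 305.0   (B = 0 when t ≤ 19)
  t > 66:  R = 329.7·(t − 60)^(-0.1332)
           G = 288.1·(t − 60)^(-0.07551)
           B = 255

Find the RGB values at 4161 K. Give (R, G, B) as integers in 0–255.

(255, 210, 173)

t = 4161/100 = 41.61; the t ≤ 66 branch applies.
R = 255 by definition for t ≤ 66.
G = 99.47·ln 41.61 − 161.1 = 99.47·3.7283 − 161.1 = 209.758.
B = 138.5·ln(41.61 − 10) − 305.0 = 138.5·ln 31.61 − 305.0 = 138.5·3.4535 − 305.0 = 173.306.
Rounded: (255, 210, 173).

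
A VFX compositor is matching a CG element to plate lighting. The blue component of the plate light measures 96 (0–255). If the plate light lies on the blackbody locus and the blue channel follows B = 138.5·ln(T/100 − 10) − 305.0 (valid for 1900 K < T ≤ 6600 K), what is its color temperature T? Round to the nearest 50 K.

ln(t − 10) = (96 + 305.0) / 138.5 = 2.8953.
t − 10 = e^2.8953 = 18.089, so t = 28.089.
T = 100·t = 2809 K → 2800 K to the nearest 50 K.

2800 K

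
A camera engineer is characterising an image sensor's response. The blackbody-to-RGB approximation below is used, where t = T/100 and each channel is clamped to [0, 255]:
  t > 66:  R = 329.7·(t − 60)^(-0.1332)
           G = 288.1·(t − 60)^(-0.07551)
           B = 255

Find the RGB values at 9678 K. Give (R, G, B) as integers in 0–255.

t = 9678/100 = 96.78; the t > 66 branch applies.
R = 329.7·(96.78 − 60)^(-0.1332) = 329.7·36.78^(-0.1332) = 329.7·0.61867 = 203.976.
G = 288.1·(96.78 − 60)^(-0.07551) = 288.1·36.78^(-0.07551) = 288.1·0.76169 = 219.444.
B = 255 by definition for t > 66.
Rounded: (204, 219, 255).

(204, 219, 255)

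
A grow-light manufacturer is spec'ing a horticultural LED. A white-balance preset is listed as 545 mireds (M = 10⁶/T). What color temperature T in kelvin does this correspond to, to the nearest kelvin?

T = 10⁶ / 545 = 1834.86 K → 1835 K.

1835 K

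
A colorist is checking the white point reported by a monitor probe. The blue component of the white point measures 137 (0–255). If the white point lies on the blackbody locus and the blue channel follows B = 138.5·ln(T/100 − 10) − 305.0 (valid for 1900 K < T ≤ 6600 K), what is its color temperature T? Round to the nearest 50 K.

3450 K

ln(t − 10) = (137 + 305.0) / 138.5 = 3.1913.
t − 10 = e^3.1913 = 24.321, so t = 34.321.
T = 100·t = 3432 K → 3450 K to the nearest 50 K.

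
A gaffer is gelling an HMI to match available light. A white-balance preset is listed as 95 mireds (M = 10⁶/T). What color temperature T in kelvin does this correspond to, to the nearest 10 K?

10530 K

T = 10⁶ / 95 = 10526.32 K → 10530 K.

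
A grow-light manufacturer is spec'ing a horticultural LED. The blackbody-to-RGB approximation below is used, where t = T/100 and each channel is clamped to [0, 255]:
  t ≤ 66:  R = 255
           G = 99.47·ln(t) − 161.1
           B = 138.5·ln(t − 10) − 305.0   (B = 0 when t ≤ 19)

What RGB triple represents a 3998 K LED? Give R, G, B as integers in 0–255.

t = 3998/100 = 39.98; the t ≤ 66 branch applies.
R = 255 by definition for t ≤ 66.
G = 99.47·ln 39.98 − 161.1 = 99.47·3.6884 − 161.1 = 205.783.
B = 138.5·ln(39.98 − 10) − 305.0 = 138.5·ln 29.98 − 305.0 = 138.5·3.4005 − 305.0 = 165.973.
Rounded: (255, 206, 166).

R=255, G=206, B=166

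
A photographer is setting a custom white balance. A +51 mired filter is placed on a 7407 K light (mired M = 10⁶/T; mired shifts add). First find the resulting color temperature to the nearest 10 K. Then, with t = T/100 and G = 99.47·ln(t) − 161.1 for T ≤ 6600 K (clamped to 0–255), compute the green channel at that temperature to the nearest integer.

M_in = 10⁶/7407 = 135.01; M_out = 135.01 + (+51) = 186.01.
T_out = 10⁶/186.01 = 5376.1 K → 5380 K; t = 53.8.
G = 99.47·ln 53.8 − 161.1 = 99.47·3.9853 − 161.1 = 235.315.
Rounded: 235.

235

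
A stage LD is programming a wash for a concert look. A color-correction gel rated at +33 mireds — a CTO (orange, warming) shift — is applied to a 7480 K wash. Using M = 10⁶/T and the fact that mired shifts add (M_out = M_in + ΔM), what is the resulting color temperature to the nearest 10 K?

6000 K

M_in = 10⁶/7480 = 133.69 mireds.
M_out = 133.69 + (+33) = 166.69 mireds.
T_out = 10⁶/166.69 = 5999.2 K → 6000 K.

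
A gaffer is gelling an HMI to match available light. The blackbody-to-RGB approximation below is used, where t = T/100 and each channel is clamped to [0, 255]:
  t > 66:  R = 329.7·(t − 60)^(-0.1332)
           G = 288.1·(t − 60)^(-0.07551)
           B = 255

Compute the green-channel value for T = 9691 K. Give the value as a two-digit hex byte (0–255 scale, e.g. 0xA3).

t = 9691/100 = 96.91; the t > 66 branch applies.
G = 288.1·(96.91 − 60)^(-0.07551) = 288.1·36.91^(-0.07551) = 288.1·0.76149 = 219.386.
Rounded: 219; in hex, 0xDB.

0xDB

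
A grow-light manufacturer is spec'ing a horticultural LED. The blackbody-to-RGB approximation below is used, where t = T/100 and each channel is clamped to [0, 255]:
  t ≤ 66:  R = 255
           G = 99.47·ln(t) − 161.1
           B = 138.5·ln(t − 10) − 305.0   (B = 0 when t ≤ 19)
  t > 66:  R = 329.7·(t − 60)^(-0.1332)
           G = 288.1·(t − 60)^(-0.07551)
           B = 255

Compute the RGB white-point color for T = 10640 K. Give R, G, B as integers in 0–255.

R=198, G=216, B=255

t = 10640/100 = 106.4; the t > 66 branch applies.
R = 329.7·(106.4 − 60)^(-0.1332) = 329.7·46.4^(-0.1332) = 329.7·0.59982 = 197.760.
G = 288.1·(106.4 − 60)^(-0.07551) = 288.1·46.4^(-0.07551) = 288.1·0.74845 = 215.628.
B = 255 by definition for t > 66.
Rounded: (198, 216, 255).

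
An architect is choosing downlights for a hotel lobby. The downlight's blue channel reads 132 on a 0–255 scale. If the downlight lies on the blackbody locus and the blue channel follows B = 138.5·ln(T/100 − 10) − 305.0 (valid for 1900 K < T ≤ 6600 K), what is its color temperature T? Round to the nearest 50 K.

ln(t − 10) = (132 + 305.0) / 138.5 = 3.1552.
t − 10 = e^3.1552 = 23.459, so t = 33.459.
T = 100·t = 3346 K → 3350 K to the nearest 50 K.

3350 K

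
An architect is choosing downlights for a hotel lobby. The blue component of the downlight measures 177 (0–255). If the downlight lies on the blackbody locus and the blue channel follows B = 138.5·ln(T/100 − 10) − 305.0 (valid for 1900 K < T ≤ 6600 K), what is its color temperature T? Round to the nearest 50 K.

ln(t − 10) = (177 + 305.0) / 138.5 = 3.4801.
t − 10 = e^3.4801 = 32.464, so t = 42.464.
T = 100·t = 4246 K → 4250 K to the nearest 50 K.

4250 K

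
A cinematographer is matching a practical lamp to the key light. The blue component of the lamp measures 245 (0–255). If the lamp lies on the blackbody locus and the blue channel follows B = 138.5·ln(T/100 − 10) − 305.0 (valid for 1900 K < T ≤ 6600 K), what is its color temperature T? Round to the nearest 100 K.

6300 K

ln(t − 10) = (245 + 305.0) / 138.5 = 3.9711.
t − 10 = e^3.9711 = 53.044, so t = 63.044.
T = 100·t = 6304 K → 6300 K to the nearest 100 K.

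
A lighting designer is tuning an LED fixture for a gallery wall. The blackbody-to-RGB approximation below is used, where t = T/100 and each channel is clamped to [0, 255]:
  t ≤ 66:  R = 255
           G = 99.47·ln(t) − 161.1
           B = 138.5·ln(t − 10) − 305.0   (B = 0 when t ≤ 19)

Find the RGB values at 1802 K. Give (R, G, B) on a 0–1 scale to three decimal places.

t = 1802/100 = 18.02; the t ≤ 66 branch applies.
R = 255 by definition for t ≤ 66.
G = 99.47·ln 18.02 − 161.1 = 99.47·2.8915 − 161.1 = 126.516.
t = 18.02 ≤ 19, so B = 0.
Dividing each by 255: (1.0000, 0.4961, 0.0000) → (1.000, 0.496, 0.000).

(1.000, 0.496, 0.000)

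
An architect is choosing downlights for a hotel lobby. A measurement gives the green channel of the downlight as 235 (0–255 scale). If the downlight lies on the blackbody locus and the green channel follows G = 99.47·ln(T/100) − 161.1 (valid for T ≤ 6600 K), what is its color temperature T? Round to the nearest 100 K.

5400 K

ln t = (235 + 161.1) / 99.47 = 3.9821.
t = e^3.9821 = 53.630.
T = 100·t = 5363 K → 5400 K to the nearest 100 K.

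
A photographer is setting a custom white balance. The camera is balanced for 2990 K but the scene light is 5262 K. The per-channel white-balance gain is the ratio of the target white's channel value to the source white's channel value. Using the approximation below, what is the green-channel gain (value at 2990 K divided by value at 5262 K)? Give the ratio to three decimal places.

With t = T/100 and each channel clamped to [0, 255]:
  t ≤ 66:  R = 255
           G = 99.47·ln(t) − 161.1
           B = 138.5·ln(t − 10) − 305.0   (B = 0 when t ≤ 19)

At 5262 K (t = 52.62):
  G = 99.47·ln 52.62 − 161.1 = 99.47·3.9631 − 161.1 = 233.109.
At 2990 K (t = 29.9):
  G = 99.47·ln 29.9 − 161.1 = 99.47·3.3979 − 161.1 = 176.885.
Gain = 176.885 / 233.109 = 0.7588 → 0.759.

0.759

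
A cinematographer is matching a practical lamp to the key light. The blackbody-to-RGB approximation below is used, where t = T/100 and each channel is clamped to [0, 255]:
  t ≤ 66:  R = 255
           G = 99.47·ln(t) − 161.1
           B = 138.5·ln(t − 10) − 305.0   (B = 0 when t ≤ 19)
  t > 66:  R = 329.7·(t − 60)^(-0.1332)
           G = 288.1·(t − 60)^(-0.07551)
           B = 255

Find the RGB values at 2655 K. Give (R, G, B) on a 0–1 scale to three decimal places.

t = 2655/100 = 26.55; the t ≤ 66 branch applies.
R = 255 by definition for t ≤ 66.
G = 99.47·ln 26.55 − 161.1 = 99.47·3.2790 − 161.1 = 165.065.
B = 138.5·ln(26.55 − 10) − 305.0 = 138.5·ln 16.55 − 305.0 = 138.5·2.8064 − 305.0 = 83.684.
Dividing each by 255: (1.0000, 0.6473, 0.3282) → (1.000, 0.647, 0.328).

(1.000, 0.647, 0.328)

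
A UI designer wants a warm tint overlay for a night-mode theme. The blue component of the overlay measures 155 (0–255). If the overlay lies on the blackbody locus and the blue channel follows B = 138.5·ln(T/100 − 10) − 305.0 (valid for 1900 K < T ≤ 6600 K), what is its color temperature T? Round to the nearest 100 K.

ln(t − 10) = (155 + 305.0) / 138.5 = 3.3213.
t − 10 = e^3.3213 = 27.696, so t = 37.696.
T = 100·t = 3770 K → 3800 K to the nearest 100 K.

3800 K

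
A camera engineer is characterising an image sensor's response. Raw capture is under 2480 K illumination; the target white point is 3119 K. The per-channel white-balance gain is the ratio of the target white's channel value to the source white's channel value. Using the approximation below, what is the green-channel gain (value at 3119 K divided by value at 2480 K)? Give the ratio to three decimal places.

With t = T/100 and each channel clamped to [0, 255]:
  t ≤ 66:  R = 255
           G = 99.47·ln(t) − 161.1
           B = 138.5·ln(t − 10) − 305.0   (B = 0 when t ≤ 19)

1.144

At 2480 K (t = 24.8):
  G = 99.47·ln 24.8 − 161.1 = 99.47·3.2108 − 161.1 = 158.283.
At 3119 K (t = 31.19):
  G = 99.47·ln 31.19 − 161.1 = 99.47·3.4401 − 161.1 = 181.087.
Gain = 181.087 / 158.283 = 1.1441 → 1.144.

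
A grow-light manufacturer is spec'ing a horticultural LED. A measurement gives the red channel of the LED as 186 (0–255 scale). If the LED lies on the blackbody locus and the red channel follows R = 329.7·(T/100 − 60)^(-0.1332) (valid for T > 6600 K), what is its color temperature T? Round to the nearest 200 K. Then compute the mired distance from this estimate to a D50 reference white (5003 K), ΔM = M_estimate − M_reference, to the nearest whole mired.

-125 mireds

(t − 60)^(-0.1332) = 186/329.7 = 0.56415.
t − 60 = 0.56415^(1/-0.1332) = 0.56415^(-7.508) = 73.521, so t = 133.521.
T = 100·t = 13352 K → 13400 K to the nearest 200 K.
M_estimate = 10⁶/13400 = 74.63; M_reference = 10⁶/5003 = 199.88.
ΔM = 74.63 − 199.88 = -125.25 → -125 mireds.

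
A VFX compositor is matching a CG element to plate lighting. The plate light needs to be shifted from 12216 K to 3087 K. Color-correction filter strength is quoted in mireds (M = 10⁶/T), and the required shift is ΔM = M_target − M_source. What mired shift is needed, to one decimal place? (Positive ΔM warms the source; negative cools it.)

M_source = 10⁶/12216 = 81.860; M_target = 10⁶/3087 = 323.939.
ΔM = 323.939 − 81.860 = 242.079 → +242.1 mireds, a warming shift.

+242.1 mireds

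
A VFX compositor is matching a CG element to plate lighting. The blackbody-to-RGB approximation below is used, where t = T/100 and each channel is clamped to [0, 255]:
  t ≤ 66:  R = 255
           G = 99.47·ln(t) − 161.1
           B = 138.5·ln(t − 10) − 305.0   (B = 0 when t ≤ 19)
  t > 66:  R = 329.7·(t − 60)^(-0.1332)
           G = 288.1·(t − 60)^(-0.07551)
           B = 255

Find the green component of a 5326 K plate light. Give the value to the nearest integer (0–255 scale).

t = 5326/100 = 53.26; the t ≤ 66 branch applies.
G = 99.47·ln 53.26 − 161.1 = 99.47·3.9752 − 161.1 = 234.312.
Rounded: 234.

234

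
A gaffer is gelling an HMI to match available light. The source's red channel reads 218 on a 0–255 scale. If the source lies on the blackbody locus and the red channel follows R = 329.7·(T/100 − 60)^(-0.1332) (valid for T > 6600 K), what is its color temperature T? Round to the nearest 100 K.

8200 K

(t − 60)^(-0.1332) = 218/329.7 = 0.66121.
t − 60 = 0.66121^(1/-0.1332) = 0.66121^(-7.508) = 22.326, so t = 82.326.
T = 100·t = 8233 K → 8200 K to the nearest 100 K.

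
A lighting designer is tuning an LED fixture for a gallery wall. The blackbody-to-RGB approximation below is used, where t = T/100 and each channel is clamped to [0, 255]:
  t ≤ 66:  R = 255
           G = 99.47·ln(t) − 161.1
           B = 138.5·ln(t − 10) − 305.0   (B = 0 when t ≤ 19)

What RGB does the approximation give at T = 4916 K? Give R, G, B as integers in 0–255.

R=255, G=226, B=203

t = 4916/100 = 49.16; the t ≤ 66 branch applies.
R = 255 by definition for t ≤ 66.
G = 99.47·ln 49.16 − 161.1 = 99.47·3.8951 − 161.1 = 226.344.
B = 138.5·ln(49.16 − 10) − 305.0 = 138.5·ln 39.16 − 305.0 = 138.5·3.6677 − 305.0 = 202.970.
Rounded: (255, 226, 203).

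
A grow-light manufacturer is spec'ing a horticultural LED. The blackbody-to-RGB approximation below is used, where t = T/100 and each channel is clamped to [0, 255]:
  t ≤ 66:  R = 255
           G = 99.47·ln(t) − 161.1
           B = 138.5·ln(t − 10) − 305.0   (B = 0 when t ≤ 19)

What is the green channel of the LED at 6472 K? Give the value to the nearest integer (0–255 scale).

254

t = 6472/100 = 64.72; the t ≤ 66 branch applies.
G = 99.47·ln 64.72 − 161.1 = 99.47·4.1701 − 161.1 = 253.697.
Rounded: 254.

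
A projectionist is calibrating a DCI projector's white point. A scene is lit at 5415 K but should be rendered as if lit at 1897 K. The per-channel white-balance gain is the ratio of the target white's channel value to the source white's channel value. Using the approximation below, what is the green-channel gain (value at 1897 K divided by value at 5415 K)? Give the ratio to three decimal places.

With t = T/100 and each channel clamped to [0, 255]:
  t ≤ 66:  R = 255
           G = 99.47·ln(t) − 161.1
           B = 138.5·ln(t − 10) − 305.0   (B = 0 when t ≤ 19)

0.558

At 5415 K (t = 54.15):
  G = 99.47·ln 54.15 − 161.1 = 99.47·3.9918 − 161.1 = 235.960.
At 1897 K (t = 18.97):
  G = 99.47·ln 18.97 − 161.1 = 99.47·2.9429 − 161.1 = 131.626.
Gain = 131.626 / 235.960 = 0.5578 → 0.558.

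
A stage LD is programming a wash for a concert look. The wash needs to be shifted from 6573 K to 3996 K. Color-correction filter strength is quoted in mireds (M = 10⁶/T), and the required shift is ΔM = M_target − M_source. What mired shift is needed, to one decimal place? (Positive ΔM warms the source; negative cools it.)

+98.1 mireds

M_source = 10⁶/6573 = 152.138; M_target = 10⁶/3996 = 250.250.
ΔM = 250.250 − 152.138 = 98.113 → +98.1 mireds, a warming shift.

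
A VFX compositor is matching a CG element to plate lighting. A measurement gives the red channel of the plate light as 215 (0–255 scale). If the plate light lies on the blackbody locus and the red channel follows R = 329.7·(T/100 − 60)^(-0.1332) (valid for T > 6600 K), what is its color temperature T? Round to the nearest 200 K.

8400 K

(t − 60)^(-0.1332) = 215/329.7 = 0.65211.
t − 60 = 0.65211^(1/-0.1332) = 0.65211^(-7.508) = 24.774, so t = 84.774.
T = 100·t = 8477 K → 8400 K to the nearest 200 K.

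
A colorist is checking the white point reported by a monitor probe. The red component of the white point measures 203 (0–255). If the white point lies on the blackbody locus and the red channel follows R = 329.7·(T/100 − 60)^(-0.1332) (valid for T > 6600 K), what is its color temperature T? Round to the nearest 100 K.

9800 K

(t − 60)^(-0.1332) = 203/329.7 = 0.61571.
t − 60 = 0.61571^(1/-0.1332) = 0.61571^(-7.508) = 38.129, so t = 98.129.
T = 100·t = 9813 K → 9800 K to the nearest 100 K.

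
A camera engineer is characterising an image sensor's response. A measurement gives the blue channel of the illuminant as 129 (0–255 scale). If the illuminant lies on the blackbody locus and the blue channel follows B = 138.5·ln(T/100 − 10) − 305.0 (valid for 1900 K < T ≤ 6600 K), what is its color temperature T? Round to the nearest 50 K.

3300 K

ln(t − 10) = (129 + 305.0) / 138.5 = 3.1336.
t − 10 = e^3.1336 = 22.956, so t = 32.956.
T = 100·t = 3296 K → 3300 K to the nearest 50 K.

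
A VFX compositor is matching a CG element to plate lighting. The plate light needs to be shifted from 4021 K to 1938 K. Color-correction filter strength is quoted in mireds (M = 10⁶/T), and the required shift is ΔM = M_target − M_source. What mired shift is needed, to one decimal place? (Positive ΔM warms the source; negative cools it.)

M_source = 10⁶/4021 = 248.694; M_target = 10⁶/1938 = 515.996.
ΔM = 515.996 − 248.694 = 267.302 → +267.3 mireds, a warming shift.

+267.3 mireds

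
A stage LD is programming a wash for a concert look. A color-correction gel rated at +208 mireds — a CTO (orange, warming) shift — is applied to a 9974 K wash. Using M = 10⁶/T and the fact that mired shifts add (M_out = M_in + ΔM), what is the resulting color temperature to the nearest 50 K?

M_in = 10⁶/9974 = 100.26 mireds.
M_out = 100.26 + (+208) = 308.26 mireds.
T_out = 10⁶/308.26 = 3244.0 K → 3250 K.

3250 K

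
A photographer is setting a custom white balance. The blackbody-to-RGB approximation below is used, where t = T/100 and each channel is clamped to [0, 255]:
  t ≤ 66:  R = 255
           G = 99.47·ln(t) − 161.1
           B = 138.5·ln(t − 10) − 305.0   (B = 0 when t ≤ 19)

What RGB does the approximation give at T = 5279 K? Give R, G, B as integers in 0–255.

t = 5279/100 = 52.79; the t ≤ 66 branch applies.
R = 255 by definition for t ≤ 66.
G = 99.47·ln 52.79 − 161.1 = 99.47·3.9663 − 161.1 = 233.430.
B = 138.5·ln(52.79 − 10) − 305.0 = 138.5·ln 42.79 − 305.0 = 138.5·3.7563 − 305.0 = 215.248.
Rounded: (255, 233, 215).

R=255, G=233, B=215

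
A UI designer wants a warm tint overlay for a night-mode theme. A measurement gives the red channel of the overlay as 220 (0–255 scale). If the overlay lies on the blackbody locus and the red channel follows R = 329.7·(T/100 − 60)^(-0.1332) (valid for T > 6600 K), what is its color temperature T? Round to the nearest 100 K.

(t − 60)^(-0.1332) = 220/329.7 = 0.66727.
t − 60 = 0.66727^(1/-0.1332) = 0.66727^(-7.508) = 20.847, so t = 80.847.
T = 100·t = 8085 K → 8100 K to the nearest 100 K.

8100 K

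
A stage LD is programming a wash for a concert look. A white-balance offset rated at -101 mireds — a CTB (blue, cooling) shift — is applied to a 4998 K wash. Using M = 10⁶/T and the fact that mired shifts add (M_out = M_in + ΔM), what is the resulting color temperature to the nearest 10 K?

M_in = 10⁶/4998 = 200.08 mireds.
M_out = 200.08 + (-101) = 99.08 mireds.
T_out = 10⁶/99.08 = 10092.9 K → 10090 K.

10090 K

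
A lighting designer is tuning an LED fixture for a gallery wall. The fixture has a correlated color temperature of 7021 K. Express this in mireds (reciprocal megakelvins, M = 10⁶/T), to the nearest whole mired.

M = 10⁶ / 7021 = 142.430 → 142 mireds.

142 mireds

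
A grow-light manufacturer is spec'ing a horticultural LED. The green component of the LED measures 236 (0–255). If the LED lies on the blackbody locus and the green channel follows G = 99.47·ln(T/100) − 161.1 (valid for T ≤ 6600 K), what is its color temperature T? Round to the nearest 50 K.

ln t = (236 + 161.1) / 99.47 = 3.9922.
t = e^3.9922 = 54.172.
T = 100·t = 5417 K → 5400 K to the nearest 50 K.

5400 K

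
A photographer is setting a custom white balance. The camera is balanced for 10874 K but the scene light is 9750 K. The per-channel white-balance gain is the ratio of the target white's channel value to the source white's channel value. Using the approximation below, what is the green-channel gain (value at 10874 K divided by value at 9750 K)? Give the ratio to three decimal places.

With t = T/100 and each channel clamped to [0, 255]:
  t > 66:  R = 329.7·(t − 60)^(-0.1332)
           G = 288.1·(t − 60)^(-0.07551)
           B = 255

At 9750 K (t = 97.5):
  G = 288.1·(97.5 − 60)^(-0.07551) = 288.1·37.5^(-0.07551) = 288.1·0.76058 = 219.123.
At 10874 K (t = 108.74):
  G = 288.1·(108.74 − 60)^(-0.07551) = 288.1·48.74^(-0.07551) = 288.1·0.74567 = 214.828.
Gain = 214.828 / 219.123 = 0.9804 → 0.980.

0.980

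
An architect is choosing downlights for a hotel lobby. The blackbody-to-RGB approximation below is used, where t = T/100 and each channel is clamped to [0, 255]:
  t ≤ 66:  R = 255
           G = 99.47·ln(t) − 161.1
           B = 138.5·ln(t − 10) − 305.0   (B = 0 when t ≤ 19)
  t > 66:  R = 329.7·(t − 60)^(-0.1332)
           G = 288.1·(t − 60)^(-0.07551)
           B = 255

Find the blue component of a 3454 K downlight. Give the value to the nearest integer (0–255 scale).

t = 3454/100 = 34.54; the t ≤ 66 branch applies.
B = 138.5·ln(34.54 − 10) − 305.0 = 138.5·ln 24.54 − 305.0 = 138.5·3.2003 − 305.0 = 138.242.
Rounded: 138.

138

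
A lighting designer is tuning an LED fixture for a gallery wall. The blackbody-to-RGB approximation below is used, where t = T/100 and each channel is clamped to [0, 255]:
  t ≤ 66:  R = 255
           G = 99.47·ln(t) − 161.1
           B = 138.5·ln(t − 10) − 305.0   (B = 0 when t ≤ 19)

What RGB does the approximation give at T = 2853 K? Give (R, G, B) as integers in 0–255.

t = 2853/100 = 28.53; the t ≤ 66 branch applies.
R = 255 by definition for t ≤ 66.
G = 99.47·ln 28.53 − 161.1 = 99.47·3.3510 − 161.1 = 172.220.
B = 138.5·ln(28.53 − 10) − 305.0 = 138.5·ln 18.53 − 305.0 = 138.5·2.9194 − 305.0 = 99.336.
Rounded: (255, 172, 99).

(255, 172, 99)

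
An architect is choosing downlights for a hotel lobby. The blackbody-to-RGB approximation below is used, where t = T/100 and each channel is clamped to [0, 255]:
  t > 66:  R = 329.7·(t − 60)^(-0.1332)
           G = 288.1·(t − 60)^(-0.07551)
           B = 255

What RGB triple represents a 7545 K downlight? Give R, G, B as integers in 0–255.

t = 7545/100 = 75.45; the t > 66 branch applies.
R = 329.7·(75.45 − 60)^(-0.1332) = 329.7·15.45^(-0.1332) = 329.7·0.69444 = 228.957.
G = 288.1·(75.45 − 60)^(-0.07551) = 288.1·15.45^(-0.07551) = 288.1·0.81325 = 234.297.
B = 255 by definition for t > 66.
Rounded: (229, 234, 255).

R=229, G=234, B=255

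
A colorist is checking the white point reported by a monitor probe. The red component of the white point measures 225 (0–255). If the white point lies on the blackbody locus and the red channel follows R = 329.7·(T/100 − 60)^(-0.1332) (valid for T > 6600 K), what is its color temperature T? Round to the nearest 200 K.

7800 K

(t − 60)^(-0.1332) = 225/329.7 = 0.68244.
t − 60 = 0.68244^(1/-0.1332) = 0.68244^(-7.508) = 17.610, so t = 77.610.
T = 100·t = 7761 K → 7800 K to the nearest 200 K.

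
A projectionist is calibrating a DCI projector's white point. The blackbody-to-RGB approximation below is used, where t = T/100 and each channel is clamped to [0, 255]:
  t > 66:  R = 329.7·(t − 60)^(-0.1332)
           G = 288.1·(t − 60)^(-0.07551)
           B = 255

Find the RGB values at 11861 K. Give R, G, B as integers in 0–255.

t = 11861/100 = 118.61; the t > 66 branch applies.
R = 329.7·(118.61 − 60)^(-0.1332) = 329.7·58.61^(-0.1332) = 329.7·0.58144 = 191.701.
G = 288.1·(118.61 − 60)^(-0.07551) = 288.1·58.61^(-0.07551) = 288.1·0.73536 = 211.857.
B = 255 by definition for t > 66.
Rounded: (192, 212, 255).

R=192, G=212, B=255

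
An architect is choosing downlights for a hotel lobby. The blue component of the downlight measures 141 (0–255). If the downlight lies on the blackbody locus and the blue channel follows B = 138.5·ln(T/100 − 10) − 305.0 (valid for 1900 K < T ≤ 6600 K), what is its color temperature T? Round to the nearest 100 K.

ln(t − 10) = (141 + 305.0) / 138.5 = 3.2202.
t − 10 = e^3.2202 = 25.034, so t = 35.034.
T = 100·t = 3503 K → 3500 K to the nearest 100 K.

3500 K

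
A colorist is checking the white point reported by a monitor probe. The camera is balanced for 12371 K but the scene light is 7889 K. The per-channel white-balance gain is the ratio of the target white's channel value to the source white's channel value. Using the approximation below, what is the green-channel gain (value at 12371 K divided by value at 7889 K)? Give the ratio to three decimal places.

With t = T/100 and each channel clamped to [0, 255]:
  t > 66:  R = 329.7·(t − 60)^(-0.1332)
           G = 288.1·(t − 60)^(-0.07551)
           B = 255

At 7889 K (t = 78.89):
  G = 288.1·(78.89 − 60)^(-0.07551) = 288.1·18.89^(-0.07551) = 288.1·0.80100 = 230.768.
At 12371 K (t = 123.71):
  G = 288.1·(123.71 − 60)^(-0.07551) = 288.1·63.71^(-0.07551) = 288.1·0.73074 = 210.527.
Gain = 210.527 / 230.768 = 0.9123 → 0.912.

0.912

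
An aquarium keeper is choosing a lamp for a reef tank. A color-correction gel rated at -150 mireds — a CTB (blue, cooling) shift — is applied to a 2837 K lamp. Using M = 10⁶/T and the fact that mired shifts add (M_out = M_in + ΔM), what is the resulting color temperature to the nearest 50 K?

4950 K

M_in = 10⁶/2837 = 352.49 mireds.
M_out = 352.49 + (-150) = 202.49 mireds.
T_out = 10⁶/202.49 = 4938.6 K → 4950 K.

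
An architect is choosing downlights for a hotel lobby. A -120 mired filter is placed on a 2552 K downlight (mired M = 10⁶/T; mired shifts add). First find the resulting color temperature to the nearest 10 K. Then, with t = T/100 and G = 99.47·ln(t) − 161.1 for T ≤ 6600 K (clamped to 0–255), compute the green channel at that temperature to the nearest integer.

198

M_in = 10⁶/2552 = 391.85; M_out = 391.85 + (-120) = 271.85.
T_out = 10⁶/271.85 = 3678.5 K → 3680 K; t = 36.8.
G = 99.47·ln 36.8 − 161.1 = 99.47·3.6055 − 161.1 = 197.539.
Rounded: 198.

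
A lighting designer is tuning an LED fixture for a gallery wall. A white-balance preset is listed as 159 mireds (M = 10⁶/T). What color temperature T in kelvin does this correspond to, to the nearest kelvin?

6289 K

T = 10⁶ / 159 = 6289.31 K → 6289 K.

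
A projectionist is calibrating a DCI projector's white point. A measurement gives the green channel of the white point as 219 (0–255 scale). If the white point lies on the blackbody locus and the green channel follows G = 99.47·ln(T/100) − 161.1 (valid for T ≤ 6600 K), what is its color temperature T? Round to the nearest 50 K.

4550 K

ln t = (219 + 161.1) / 99.47 = 3.8213.
t = e^3.8213 = 45.661.
T = 100·t = 4566 K → 4550 K to the nearest 50 K.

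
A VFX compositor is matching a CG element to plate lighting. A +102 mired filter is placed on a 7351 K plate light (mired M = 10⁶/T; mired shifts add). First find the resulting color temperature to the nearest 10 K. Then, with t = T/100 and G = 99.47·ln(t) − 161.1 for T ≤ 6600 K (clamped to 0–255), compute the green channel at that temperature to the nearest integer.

211

M_in = 10⁶/7351 = 136.04; M_out = 136.04 + (+102) = 238.04.
T_out = 10⁶/238.04 = 4201.0 K → 4200 K; t = 42.
G = 99.47·ln 42 − 161.1 = 99.47·3.7377 − 161.1 = 210.686.
Rounded: 211.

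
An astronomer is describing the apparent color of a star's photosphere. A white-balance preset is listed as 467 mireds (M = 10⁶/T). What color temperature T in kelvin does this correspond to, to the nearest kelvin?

T = 10⁶ / 467 = 2141.33 K → 2141 K.

2141 K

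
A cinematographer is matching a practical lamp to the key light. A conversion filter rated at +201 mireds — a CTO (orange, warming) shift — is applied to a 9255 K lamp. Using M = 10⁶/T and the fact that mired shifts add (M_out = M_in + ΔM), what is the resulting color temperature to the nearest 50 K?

3250 K

M_in = 10⁶/9255 = 108.05 mireds.
M_out = 108.05 + (+201) = 309.05 mireds.
T_out = 10⁶/309.05 = 3235.7 K → 3250 K.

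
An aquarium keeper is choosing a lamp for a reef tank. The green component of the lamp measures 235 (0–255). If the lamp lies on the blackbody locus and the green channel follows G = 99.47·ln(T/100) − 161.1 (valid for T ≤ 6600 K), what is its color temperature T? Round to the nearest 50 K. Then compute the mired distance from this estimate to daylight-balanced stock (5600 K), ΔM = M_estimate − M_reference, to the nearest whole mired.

+8 mireds

ln t = (235 + 161.1) / 99.47 = 3.9821.
t = e^3.9821 = 53.630.
T = 100·t = 5363 K → 5350 K to the nearest 50 K.
M_estimate = 10⁶/5350 = 186.92; M_reference = 10⁶/5600 = 178.57.
ΔM = 186.92 − 178.57 = 8.34 → +8 mireds.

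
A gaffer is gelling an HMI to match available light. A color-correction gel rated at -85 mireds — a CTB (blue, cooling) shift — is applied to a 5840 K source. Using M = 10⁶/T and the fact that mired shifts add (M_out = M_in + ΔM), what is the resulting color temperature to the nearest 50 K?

11600 K

M_in = 10⁶/5840 = 171.23 mireds.
M_out = 171.23 + (-85) = 86.23 mireds.
T_out = 10⁶/86.23 = 11596.5 K → 11600 K.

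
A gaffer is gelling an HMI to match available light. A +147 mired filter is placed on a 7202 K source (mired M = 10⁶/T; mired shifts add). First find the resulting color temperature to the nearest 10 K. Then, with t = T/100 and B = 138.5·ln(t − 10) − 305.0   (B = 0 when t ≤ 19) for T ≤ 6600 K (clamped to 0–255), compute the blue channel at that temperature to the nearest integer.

141

M_in = 10⁶/7202 = 138.85; M_out = 138.85 + (+147) = 285.85.
T_out = 10⁶/285.85 = 3498.3 K → 3500 K; t = 35.
B = 138.5·ln(35 − 10) − 305.0 = 138.5·ln 25 − 305.0 = 138.5·3.2189 − 305.0 = 140.814.
Rounded: 141.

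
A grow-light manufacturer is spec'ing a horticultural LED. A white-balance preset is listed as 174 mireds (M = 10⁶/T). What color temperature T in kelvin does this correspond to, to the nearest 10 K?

T = 10⁶ / 174 = 5747.13 K → 5750 K.

5750 K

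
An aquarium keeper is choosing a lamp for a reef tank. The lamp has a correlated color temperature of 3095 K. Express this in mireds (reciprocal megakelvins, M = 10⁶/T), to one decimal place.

M = 10⁶ / 3095 = 323.102 → 323.1 mireds.

323.1 mireds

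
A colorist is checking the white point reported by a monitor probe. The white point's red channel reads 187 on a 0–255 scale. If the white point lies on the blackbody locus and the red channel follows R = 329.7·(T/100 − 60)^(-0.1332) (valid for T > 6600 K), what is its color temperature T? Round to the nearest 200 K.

(t − 60)^(-0.1332) = 187/329.7 = 0.56718.
t − 60 = 0.56718^(1/-0.1332) = 0.56718^(-7.508) = 70.620, so t = 130.620.
T = 100·t = 13062 K → 13000 K to the nearest 200 K.

13000 K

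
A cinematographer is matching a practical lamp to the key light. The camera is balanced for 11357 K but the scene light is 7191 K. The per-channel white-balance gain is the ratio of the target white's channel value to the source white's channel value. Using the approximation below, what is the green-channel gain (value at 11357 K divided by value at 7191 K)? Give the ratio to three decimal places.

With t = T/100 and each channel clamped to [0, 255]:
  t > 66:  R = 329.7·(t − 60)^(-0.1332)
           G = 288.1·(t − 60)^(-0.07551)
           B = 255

0.893

At 7191 K (t = 71.91):
  G = 288.1·(71.91 − 60)^(-0.07551) = 288.1·11.91^(-0.07551) = 288.1·0.82939 = 238.947.
At 11357 K (t = 113.57):
  G = 288.1·(113.57 − 60)^(-0.07551) = 288.1·53.57^(-0.07551) = 288.1·0.74037 = 213.301.
Gain = 213.301 / 238.947 = 0.8927 → 0.893.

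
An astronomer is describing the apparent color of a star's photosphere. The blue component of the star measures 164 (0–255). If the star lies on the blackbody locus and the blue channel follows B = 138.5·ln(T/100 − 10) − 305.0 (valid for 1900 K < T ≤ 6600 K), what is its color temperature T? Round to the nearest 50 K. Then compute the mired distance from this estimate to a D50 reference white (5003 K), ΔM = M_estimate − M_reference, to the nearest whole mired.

ln(t − 10) = (164 + 305.0) / 138.5 = 3.3863.
t − 10 = e^3.3863 = 29.556, so t = 39.556.
T = 100·t = 3956 K → 3950 K to the nearest 50 K.
M_estimate = 10⁶/3950 = 253.16; M_reference = 10⁶/5003 = 199.88.
ΔM = 253.16 − 199.88 = 53.28 → +53 mireds.

+53 mireds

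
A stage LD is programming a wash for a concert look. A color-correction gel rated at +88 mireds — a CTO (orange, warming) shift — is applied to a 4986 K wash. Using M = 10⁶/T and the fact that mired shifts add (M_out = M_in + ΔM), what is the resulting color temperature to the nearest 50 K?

3450 K

M_in = 10⁶/4986 = 200.56 mireds.
M_out = 200.56 + (+88) = 288.56 mireds.
T_out = 10⁶/288.56 = 3465.5 K → 3450 K.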